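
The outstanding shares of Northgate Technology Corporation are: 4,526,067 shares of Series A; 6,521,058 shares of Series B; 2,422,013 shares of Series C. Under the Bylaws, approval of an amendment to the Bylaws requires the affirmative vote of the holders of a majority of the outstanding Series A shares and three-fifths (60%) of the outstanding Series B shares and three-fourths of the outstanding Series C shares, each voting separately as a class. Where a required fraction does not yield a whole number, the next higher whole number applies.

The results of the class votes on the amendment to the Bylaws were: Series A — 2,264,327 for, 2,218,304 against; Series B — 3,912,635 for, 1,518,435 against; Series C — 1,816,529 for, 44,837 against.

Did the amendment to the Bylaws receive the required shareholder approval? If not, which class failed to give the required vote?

Series A: a majority of 4526067 is 2263034; 2,263,034 required, 2,264,327 in favor — approved.
Series B: 3/5 of 6521058 = 3912634.80, rounded up to 3912635; 3,912,635 required, 3,912,635 in favor — approved.
Series C: 3/4 of 2422013 = 1816509.75, rounded up to 1816510; 1,816,510 required, 1,816,529 in favor — approved.

Approved — every class gave the required vote.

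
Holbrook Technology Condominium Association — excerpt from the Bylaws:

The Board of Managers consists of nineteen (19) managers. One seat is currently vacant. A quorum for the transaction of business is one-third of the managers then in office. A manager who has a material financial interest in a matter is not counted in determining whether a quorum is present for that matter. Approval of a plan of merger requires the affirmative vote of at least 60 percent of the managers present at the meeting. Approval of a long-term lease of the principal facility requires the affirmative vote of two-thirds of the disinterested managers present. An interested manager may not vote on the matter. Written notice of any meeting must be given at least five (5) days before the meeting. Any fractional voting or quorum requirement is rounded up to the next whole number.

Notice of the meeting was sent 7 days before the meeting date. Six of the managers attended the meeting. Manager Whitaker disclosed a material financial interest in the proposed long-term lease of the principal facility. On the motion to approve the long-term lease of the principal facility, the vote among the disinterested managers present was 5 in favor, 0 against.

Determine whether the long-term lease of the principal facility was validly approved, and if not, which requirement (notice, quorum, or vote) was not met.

Invalid — quorum requirement not satisfied.

Notice: 7 days given; 5 required (7 ≥ 5). Satisfied.
Quorum: 6 present, but the 1 interested manager does not count, leaving 5. Quorum is 6. Not satisfied.
Vote: the long-term lease of the principal facility requires two-thirds of the disinterested managers present (6 − 1 = 5). 2/3 of 5 = 3.33, rounded up to 4, so 4 affirmative votes are needed; 5 voted in favor. Satisfied. (Moot — without a quorum no business can be validly transacted.)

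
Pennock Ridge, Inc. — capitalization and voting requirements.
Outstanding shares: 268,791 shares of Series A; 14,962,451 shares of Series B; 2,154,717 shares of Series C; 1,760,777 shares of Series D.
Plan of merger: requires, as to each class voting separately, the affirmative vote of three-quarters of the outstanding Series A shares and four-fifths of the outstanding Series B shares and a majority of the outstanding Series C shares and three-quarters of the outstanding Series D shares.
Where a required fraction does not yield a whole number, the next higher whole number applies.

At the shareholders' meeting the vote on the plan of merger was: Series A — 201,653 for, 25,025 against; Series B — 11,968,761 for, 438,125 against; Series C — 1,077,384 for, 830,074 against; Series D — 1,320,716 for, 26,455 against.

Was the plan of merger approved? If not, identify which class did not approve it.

Series A: 3/4 of 268791 = 201593.25, rounded up to 201594; 201,594 required, 201,653 in favor — approved.
Series B: 4/5 of 14962451 = 11969960.80, rounded up to 11969961; 11,969,961 required, 11,968,761 in favor — not approved.
Series C: a majority of 2154717 is 1077359; 1,077,359 required, 1,077,384 in favor — approved.
Series D: 3/4 of 1760777 = 1320582.75, rounded up to 1320583; 1,320,583 required, 1,320,716 in favor — approved.

Not approved — the Series B shares did not give the required vote.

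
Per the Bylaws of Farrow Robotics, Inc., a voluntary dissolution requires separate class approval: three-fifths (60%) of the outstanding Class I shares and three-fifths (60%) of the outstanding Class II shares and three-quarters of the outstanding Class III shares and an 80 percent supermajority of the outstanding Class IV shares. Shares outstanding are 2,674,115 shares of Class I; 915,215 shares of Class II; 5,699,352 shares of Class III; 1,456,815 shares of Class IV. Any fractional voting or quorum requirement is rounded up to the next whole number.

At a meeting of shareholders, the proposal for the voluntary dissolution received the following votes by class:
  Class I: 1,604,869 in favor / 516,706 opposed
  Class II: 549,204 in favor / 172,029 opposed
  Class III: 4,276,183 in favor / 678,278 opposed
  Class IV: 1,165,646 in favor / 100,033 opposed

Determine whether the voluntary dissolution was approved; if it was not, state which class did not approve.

Class I: 3/5 of 2674115 = 1604469; 1,604,469 required, 1,604,869 in favor — approved.
Class II: 3/5 of 915215 = 549129; 549,129 required, 549,204 in favor — approved.
Class III: 3/4 of 5699352 = 4274514; 4,274,514 required, 4,276,183 in favor — approved.
Class IV: 4/5 of 1456815 = 1165452; 1,165,452 required, 1,165,646 in favor — approved.

Approved — every class gave the required vote.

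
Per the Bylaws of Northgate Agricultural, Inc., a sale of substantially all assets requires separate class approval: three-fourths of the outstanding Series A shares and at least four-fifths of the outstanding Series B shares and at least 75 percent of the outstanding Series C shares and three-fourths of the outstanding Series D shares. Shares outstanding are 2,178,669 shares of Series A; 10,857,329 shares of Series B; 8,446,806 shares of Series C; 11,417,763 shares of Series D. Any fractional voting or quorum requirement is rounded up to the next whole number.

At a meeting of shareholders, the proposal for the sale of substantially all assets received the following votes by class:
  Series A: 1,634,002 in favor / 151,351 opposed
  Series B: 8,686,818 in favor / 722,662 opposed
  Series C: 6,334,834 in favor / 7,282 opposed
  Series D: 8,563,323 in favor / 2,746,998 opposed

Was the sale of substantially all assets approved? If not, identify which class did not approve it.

Series A: 3/4 of 2178669 = 1634001.75, rounded up to 1634002; 1,634,002 required, 1,634,002 in favor — approved.
Series B: 4/5 of 10857329 = 8685863.20, rounded up to 8685864; 8,685,864 required, 8,686,818 in favor — approved.
Series C: 3/4 of 8446806 = 6335104.50, rounded up to 6335105; 6,335,105 required, 6,334,834 in favor — not approved.
Series D: 3/4 of 11417763 = 8563322.25, rounded up to 8563323; 8,563,323 required, 8,563,323 in favor — approved.

Not approved — the Series C shares did not give the required vote.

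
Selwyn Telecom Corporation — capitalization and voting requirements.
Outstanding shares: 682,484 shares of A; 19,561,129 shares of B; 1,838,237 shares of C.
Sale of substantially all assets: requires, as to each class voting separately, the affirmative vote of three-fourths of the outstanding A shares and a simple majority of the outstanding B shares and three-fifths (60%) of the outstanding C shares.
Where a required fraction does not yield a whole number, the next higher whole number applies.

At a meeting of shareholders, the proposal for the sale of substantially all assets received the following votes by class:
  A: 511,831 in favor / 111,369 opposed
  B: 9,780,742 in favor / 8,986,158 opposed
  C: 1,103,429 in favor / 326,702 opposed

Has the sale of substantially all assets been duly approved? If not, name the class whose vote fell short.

A: 3/4 of 682484 = 511863; 511,863 required, 511,831 in favor — not approved.
B: a majority of 19561129 is 9780565; 9,780,565 required, 9,780,742 in favor — approved.
C: 3/5 of 1838237 = 1102942.20, rounded up to 1102943; 1,102,943 required, 1,103,429 in favor — approved.

Not approved — the A shares did not give the required vote.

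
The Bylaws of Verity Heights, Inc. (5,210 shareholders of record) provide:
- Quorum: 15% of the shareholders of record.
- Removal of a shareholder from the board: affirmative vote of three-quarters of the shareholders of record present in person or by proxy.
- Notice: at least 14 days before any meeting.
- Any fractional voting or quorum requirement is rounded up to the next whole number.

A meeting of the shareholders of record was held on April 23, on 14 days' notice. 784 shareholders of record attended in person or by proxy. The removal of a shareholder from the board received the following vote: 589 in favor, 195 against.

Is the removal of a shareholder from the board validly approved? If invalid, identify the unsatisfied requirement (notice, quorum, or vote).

Notice: 14 days given; 14 required. Satisfied.
Quorum: 15% of 5,210 = 781.50, rounded up to 782; 784 present. Satisfied.
Vote: requires three-fourths of those present (784); 3/4 of 784 = 588, so 588 needed; 589 in favor. Satisfied.

Valid — all requirements satisfied.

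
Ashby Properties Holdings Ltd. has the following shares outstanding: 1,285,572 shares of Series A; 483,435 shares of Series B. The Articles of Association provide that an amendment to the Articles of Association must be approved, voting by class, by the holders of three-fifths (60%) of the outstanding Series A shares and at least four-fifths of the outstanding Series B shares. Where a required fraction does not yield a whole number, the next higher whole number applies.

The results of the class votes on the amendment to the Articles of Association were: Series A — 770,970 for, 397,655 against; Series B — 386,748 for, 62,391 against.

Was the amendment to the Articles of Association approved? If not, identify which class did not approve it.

Series A: 3/5 of 1285572 = 771343.20, rounded up to 771344; 771,344 required, 770,970 in favor — not approved.
Series B: 4/5 of 483435 = 386748; 386,748 required, 386,748 in favor — approved.

Not approved — the Series A shares did not give the required vote.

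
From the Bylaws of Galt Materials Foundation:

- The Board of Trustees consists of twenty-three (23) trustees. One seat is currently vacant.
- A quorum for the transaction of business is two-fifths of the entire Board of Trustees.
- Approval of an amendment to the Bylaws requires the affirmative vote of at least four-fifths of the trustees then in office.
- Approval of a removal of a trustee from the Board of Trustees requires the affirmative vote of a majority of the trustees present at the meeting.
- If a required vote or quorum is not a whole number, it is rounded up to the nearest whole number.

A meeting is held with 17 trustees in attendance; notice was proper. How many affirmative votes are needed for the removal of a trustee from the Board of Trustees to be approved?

9

The removal of a trustee from the Board of Trustees requires a majority of the trustees present (17).
A majority of 17 is 9.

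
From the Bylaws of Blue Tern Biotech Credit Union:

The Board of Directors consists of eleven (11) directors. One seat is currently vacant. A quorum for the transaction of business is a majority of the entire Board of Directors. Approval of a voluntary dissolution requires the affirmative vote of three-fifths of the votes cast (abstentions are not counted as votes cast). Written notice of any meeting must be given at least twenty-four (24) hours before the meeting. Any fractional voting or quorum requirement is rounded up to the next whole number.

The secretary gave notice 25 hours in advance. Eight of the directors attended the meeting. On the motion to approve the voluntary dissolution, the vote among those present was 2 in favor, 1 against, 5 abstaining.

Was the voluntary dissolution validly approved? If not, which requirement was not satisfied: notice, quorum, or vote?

Notice: 25 hours given; 24 required (25 ≥ 24). Satisfied.
Quorum: 8 present; quorum is 6. Satisfied.
Vote: the voluntary dissolution requires three-fifths of the votes cast (8 present − 5 abstaining = 3). 3/5 of 3 = 1.80, rounded up to 2, so 2 affirmative votes are needed; 2 voted in favor. Satisfied.

Valid — all requirements satisfied.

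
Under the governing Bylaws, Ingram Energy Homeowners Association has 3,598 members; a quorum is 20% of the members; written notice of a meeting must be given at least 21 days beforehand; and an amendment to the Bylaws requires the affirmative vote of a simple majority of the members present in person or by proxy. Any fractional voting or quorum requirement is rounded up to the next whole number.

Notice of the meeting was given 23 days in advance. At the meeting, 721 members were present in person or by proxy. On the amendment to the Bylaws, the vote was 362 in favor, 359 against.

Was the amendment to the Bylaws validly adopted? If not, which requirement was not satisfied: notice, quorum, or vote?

Notice: 23 days given; 21 required. Satisfied.
Quorum: 20% of 3,598 = 719.60, rounded up to 720; 721 present. Satisfied.
Vote: requires a majority of those present (721); a majority of 721 is 361, so 361 needed; 362 in favor. Satisfied.

Valid — all requirements satisfied.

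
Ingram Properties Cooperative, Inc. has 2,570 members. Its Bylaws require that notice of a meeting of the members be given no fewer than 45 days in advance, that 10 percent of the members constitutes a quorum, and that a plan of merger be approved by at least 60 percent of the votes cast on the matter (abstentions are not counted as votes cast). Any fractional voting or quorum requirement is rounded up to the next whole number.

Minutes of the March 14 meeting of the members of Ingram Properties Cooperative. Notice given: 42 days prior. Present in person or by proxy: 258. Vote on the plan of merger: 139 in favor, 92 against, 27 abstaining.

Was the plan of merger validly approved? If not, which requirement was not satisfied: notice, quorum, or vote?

Notice: 42 days given; 45 required. Not satisfied.
Quorum: 10% of 2,570 = 257; 258 present. Satisfied.
Vote: requires three-fifths of the votes cast (258 − 27 abstaining = 231); 3/5 of 231 = 138.60, rounded up to 139, so 139 needed; 139 in favor. Satisfied.

Invalid — notice requirement not satisfied.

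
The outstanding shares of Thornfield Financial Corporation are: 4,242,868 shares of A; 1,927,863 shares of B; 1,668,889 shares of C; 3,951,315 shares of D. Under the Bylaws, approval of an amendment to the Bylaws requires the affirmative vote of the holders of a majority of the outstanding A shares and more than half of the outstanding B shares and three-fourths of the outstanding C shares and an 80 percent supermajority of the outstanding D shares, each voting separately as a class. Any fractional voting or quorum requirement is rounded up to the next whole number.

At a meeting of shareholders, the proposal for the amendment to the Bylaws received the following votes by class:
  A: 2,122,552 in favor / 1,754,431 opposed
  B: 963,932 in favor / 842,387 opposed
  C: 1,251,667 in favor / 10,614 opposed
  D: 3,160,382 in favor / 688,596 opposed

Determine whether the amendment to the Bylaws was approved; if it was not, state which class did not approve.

A: a majority of 4242868 is 2121435; 2,121,435 required, 2,122,552 in favor — approved.
B: a majority of 1927863 is 963932; 963,932 required, 963,932 in favor — approved.
C: 3/4 of 1668889 = 1251666.75, rounded up to 1251667; 1,251,667 required, 1,251,667 in favor — approved.
D: 4/5 of 3951315 = 3161052; 3,161,052 required, 3,160,382 in favor — not approved.

Not approved — the D shares did not give the required vote.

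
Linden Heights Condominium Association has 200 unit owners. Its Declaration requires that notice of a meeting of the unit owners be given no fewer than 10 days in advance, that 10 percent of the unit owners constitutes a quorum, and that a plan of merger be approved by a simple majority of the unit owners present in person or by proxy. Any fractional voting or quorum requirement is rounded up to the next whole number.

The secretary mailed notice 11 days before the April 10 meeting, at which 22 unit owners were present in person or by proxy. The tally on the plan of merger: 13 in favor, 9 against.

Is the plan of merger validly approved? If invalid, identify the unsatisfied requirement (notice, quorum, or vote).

Notice: 11 days given; 10 required. Satisfied.
Quorum: 10% of 200 = 20; 22 present. Satisfied.
Vote: requires a majority of those present (22); a majority of 22 is 12, so 12 needed; 13 in favor. Satisfied.

Valid — all requirements satisfied.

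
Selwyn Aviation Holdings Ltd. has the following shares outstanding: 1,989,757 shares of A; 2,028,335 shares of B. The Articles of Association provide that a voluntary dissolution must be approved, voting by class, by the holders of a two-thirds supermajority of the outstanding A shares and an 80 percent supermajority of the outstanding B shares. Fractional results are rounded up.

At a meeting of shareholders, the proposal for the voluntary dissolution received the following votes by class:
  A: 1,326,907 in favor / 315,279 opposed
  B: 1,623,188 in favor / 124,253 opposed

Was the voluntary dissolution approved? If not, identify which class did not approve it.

A: 2/3 of 1989757 = 1326504.67, rounded up to 1326505; 1,326,505 required, 1,326,907 in favor — approved.
B: 4/5 of 2028335 = 1622668; 1,622,668 required, 1,623,188 in favor — approved.

Approved — every class gave the required vote.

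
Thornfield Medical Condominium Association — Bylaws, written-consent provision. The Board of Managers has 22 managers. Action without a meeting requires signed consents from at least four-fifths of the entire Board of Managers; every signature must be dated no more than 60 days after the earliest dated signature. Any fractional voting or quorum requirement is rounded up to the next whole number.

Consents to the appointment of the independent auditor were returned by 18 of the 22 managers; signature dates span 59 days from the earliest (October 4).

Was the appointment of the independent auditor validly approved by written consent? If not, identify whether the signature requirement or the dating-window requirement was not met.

Signatures required: at least four-fifths of 22 — 4/5 of 22 = 17.60, rounded up to 18, so 18 needed; 18 signed. Sufficient.
Dating window: the latest signature is 59 days after the earliest; the limit is 60 days. Within the window.

Effective — both the signature and dating-window requirements are satisfied.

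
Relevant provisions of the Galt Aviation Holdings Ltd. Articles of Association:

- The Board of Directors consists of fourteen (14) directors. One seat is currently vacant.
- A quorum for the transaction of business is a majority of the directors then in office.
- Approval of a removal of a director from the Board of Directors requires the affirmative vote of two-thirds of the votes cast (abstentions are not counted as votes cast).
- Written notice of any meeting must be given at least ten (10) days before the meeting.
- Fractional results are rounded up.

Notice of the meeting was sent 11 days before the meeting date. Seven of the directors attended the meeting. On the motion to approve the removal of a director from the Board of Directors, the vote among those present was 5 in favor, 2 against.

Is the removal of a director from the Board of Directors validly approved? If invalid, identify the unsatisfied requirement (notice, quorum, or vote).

Notice: 11 days given; 10 required (11 ≥ 10). Satisfied.
Quorum: 7 present; quorum is 7. Satisfied.
Vote: the removal of a director from the Board of Directors requires two-thirds of the votes cast (7). 2/3 of 7 = 4.67, rounded up to 5, so 5 affirmative votes are needed; 5 voted in favor. Satisfied.

Valid — all requirements satisfied.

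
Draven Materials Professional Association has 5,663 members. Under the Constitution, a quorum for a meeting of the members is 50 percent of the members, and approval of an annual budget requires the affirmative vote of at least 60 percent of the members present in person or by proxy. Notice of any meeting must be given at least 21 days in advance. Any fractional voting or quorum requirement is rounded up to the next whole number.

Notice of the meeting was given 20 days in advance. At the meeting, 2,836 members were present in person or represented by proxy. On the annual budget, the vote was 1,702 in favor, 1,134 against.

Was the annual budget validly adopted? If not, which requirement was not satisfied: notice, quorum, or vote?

Invalid — notice requirement not satisfied.

Notice: 20 days given; 21 required. Not satisfied.
Quorum: 50% of 5,663 = 2,831.50, rounded up to 2,832; 2,836 present. Satisfied.
Vote: requires three-fifths of those present (2,836); 3/5 of 2836 = 1701.60, rounded up to 1702, so 1,702 needed; 1,702 in favor. Satisfied.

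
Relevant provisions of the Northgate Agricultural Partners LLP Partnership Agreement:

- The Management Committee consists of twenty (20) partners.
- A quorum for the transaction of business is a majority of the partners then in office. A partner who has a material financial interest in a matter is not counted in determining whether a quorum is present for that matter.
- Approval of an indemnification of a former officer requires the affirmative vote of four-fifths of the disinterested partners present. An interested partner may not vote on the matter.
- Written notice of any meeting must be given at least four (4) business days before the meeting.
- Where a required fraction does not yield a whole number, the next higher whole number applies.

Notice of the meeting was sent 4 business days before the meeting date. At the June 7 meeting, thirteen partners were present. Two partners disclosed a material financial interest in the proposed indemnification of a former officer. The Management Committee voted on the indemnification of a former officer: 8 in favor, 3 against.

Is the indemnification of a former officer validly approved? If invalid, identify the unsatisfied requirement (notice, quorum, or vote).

Invalid — vote requirement not satisfied.

Notice: 4 business days given; 4 required (4 ≥ 4). Satisfied.
Quorum: 13 present, but the 2 interested partners do not count, leaving 11. Quorum is 11. Satisfied.
Vote: the indemnification of a former officer requires four-fifths of the disinterested partners present (13 − 2 = 11). 4/5 of 11 = 8.80, rounded up to 9, so 9 affirmative votes are needed; 8 voted in favor. Not satisfied.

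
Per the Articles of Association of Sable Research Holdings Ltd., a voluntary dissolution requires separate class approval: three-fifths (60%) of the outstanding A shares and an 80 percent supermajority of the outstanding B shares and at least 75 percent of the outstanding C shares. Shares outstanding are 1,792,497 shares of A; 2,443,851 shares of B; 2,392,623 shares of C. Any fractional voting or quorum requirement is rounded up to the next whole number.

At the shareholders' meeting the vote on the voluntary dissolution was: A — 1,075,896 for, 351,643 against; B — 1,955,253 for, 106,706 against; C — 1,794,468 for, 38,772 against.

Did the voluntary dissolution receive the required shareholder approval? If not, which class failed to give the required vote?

A: 3/5 of 1792497 = 1075498.20, rounded up to 1075499; 1,075,499 required, 1,075,896 in favor — approved.
B: 4/5 of 2443851 = 1955080.80, rounded up to 1955081; 1,955,081 required, 1,955,253 in favor — approved.
C: 3/4 of 2392623 = 1794467.25, rounded up to 1794468; 1,794,468 required, 1,794,468 in favor — approved.

Approved — every class gave the required vote.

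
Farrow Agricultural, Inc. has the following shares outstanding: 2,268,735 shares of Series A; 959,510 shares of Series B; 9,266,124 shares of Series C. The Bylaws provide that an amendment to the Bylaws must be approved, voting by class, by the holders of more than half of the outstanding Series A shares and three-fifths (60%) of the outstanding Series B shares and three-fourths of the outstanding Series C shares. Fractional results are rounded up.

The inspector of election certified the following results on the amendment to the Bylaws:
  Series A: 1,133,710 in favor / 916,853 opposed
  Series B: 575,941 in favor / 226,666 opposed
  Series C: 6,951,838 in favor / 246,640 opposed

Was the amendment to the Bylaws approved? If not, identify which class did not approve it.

Series A: a majority of 2268735 is 1134368; 1,134,368 required, 1,133,710 in favor — not approved.
Series B: 3/5 of 959510 = 575706; 575,706 required, 575,941 in favor — approved.
Series C: 3/4 of 9266124 = 6949593; 6,949,593 required, 6,951,838 in favor — approved.

Not approved — the Series A shares did not give the required vote.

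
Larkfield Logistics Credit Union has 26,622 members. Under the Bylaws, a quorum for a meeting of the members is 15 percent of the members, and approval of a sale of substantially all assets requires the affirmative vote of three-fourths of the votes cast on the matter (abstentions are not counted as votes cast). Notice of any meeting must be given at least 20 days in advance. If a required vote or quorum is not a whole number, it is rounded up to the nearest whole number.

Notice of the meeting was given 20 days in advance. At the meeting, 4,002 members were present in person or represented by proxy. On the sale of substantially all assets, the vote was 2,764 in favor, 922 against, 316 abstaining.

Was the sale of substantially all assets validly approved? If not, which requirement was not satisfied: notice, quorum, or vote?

Notice: 20 days given; 20 required. Satisfied.
Quorum: 15% of 26,622 = 3,993.30, rounded up to 3,994; 4,002 present. Satisfied.
Vote: requires three-fourths of the votes cast (4,002 − 316 abstaining = 3,686); 3/4 of 3686 = 2764.50, rounded up to 2765, so 2,765 needed; 2,764 in favor. Not satisfied.

Invalid — vote requirement not satisfied.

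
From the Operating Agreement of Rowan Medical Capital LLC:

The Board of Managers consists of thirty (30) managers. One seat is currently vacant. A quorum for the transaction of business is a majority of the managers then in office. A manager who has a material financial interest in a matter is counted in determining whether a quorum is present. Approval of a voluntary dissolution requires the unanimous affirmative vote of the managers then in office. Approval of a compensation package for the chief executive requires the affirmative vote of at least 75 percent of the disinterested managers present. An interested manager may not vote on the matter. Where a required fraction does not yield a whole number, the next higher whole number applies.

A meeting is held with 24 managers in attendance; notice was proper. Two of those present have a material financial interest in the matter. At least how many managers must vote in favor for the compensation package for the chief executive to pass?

17

The compensation package for the chief executive requires three-fourths of the disinterested managers present (24 − 2 = 22).
3/4 of 22 = 16.50, rounded up to 17.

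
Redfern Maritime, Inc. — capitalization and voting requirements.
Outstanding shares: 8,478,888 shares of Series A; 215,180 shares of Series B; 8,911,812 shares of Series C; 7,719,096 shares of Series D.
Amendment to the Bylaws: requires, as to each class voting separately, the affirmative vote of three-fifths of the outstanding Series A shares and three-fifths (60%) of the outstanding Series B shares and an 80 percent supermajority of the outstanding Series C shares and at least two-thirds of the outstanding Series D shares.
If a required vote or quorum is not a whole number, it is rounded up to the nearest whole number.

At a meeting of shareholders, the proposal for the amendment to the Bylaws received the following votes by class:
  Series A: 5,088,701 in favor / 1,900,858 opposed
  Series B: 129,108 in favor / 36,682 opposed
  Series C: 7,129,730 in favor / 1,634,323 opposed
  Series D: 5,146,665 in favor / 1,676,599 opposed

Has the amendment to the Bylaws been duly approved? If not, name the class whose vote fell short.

Approved — every class gave the required vote.

Series A: 3/5 of 8478888 = 5087332.80, rounded up to 5087333; 5,087,333 required, 5,088,701 in favor — approved.
Series B: 3/5 of 215180 = 129108; 129,108 required, 129,108 in favor — approved.
Series C: 4/5 of 8911812 = 7129449.60, rounded up to 7129450; 7,129,450 required, 7,129,730 in favor — approved.
Series D: 2/3 of 7719096 = 5146064; 5,146,064 required, 5,146,665 in favor — approved.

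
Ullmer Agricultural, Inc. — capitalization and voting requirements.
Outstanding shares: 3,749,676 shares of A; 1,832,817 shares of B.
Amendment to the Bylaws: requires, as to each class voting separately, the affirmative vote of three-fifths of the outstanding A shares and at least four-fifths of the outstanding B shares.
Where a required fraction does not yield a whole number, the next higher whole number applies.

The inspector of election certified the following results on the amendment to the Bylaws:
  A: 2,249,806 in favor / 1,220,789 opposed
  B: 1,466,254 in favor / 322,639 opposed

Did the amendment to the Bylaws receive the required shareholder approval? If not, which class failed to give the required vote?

Approved — every class gave the required vote.

A: 3/5 of 3749676 = 2249805.60, rounded up to 2249806; 2,249,806 required, 2,249,806 in favor — approved.
B: 4/5 of 1832817 = 1466253.60, rounded up to 1466254; 1,466,254 required, 1,466,254 in favor — approved.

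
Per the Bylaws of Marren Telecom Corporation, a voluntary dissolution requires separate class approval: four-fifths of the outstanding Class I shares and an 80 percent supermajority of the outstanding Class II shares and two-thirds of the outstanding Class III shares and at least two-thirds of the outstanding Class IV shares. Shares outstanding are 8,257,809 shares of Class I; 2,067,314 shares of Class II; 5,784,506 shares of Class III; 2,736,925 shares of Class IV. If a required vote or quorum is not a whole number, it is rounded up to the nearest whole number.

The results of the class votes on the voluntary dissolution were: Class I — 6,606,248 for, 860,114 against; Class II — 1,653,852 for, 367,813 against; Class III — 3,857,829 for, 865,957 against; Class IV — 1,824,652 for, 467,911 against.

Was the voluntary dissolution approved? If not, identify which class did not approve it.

Class I: 4/5 of 8257809 = 6606247.20, rounded up to 6606248; 6,606,248 required, 6,606,248 in favor — approved.
Class II: 4/5 of 2067314 = 1653851.20, rounded up to 1653852; 1,653,852 required, 1,653,852 in favor — approved.
Class III: 2/3 of 5784506 = 3856337.33, rounded up to 3856338; 3,856,338 required, 3,857,829 in favor — approved.
Class IV: 2/3 of 2736925 = 1824616.67, rounded up to 1824617; 1,824,617 required, 1,824,652 in favor — approved.

Approved — every class gave the required vote.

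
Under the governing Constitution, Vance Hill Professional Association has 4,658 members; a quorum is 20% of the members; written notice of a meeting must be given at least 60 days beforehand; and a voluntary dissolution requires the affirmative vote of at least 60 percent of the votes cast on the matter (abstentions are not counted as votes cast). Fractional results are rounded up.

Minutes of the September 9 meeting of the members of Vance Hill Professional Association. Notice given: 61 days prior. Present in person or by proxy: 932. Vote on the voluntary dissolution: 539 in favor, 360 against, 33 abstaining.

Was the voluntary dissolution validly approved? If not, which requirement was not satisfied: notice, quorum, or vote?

Invalid — vote requirement not satisfied.

Notice: 61 days given; 60 required. Satisfied.
Quorum: 20% of 4,658 = 931.60, rounded up to 932; 932 present. Satisfied.
Vote: requires three-fifths of the votes cast (932 − 33 abstaining = 899); 3/5 of 899 = 539.40, rounded up to 540, so 540 needed; 539 in favor. Not satisfied.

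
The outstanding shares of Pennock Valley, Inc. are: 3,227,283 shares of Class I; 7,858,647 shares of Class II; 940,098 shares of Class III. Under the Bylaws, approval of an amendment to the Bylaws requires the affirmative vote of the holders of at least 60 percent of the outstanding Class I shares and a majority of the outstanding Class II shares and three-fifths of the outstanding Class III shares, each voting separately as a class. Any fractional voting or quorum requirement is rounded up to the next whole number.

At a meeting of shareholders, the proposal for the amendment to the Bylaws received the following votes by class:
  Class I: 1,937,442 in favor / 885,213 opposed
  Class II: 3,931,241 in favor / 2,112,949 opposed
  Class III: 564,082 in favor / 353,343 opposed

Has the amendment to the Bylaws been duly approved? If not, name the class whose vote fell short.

Approved — every class gave the required vote.

Class I: 3/5 of 3227283 = 1936369.80, rounded up to 1936370; 1,936,370 required, 1,937,442 in favor — approved.
Class II: a majority of 7858647 is 3929324; 3,929,324 required, 3,931,241 in favor — approved.
Class III: 3/5 of 940098 = 564058.80, rounded up to 564059; 564,059 required, 564,082 in favor — approved.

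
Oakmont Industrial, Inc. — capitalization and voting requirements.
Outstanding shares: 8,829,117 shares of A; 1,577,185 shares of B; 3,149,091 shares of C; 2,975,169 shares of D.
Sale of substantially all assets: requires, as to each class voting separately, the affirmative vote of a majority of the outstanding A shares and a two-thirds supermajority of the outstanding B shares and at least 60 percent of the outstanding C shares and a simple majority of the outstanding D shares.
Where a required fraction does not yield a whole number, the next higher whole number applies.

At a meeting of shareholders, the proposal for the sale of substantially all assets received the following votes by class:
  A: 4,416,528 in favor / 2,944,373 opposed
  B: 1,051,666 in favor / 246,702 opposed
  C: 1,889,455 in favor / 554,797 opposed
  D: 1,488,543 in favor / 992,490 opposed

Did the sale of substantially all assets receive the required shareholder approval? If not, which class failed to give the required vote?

Approved — every class gave the required vote.

A: a majority of 8829117 is 4414559; 4,414,559 required, 4,416,528 in favor — approved.
B: 2/3 of 1577185 = 1051456.67, rounded up to 1051457; 1,051,457 required, 1,051,666 in favor — approved.
C: 3/5 of 3149091 = 1889454.60, rounded up to 1889455; 1,889,455 required, 1,889,455 in favor — approved.
D: a majority of 2975169 is 1487585; 1,487,585 required, 1,488,543 in favor — approved.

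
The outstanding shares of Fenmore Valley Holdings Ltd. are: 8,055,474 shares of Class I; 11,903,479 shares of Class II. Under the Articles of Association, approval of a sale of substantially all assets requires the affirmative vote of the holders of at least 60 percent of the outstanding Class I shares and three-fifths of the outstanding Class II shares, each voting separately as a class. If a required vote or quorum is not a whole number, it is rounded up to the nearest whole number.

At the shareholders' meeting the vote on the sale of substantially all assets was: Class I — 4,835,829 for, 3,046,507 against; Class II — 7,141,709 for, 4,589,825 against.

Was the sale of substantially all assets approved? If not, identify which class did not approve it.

Not approved — the Class II shares did not give the required vote.

Class I: 3/5 of 8055474 = 4833284.40, rounded up to 4833285; 4,833,285 required, 4,835,829 in favor — approved.
Class II: 3/5 of 11903479 = 7142087.40, rounded up to 7142088; 7,142,088 required, 7,141,709 in favor — not approved.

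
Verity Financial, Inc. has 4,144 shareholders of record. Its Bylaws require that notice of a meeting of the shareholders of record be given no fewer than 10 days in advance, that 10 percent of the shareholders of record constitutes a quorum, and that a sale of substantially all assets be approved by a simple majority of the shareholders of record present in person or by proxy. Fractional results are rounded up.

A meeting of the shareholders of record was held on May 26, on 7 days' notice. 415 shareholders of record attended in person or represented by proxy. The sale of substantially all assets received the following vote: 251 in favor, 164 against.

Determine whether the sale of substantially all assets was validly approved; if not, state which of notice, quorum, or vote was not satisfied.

Invalid — notice requirement not satisfied.

Notice: 7 days given; 10 required. Not satisfied.
Quorum: 10% of 4,144 = 414.40, rounded up to 415; 415 present. Satisfied.
Vote: requires a majority of those present (415); a majority of 415 is 208, so 208 needed; 251 in favor. Satisfied.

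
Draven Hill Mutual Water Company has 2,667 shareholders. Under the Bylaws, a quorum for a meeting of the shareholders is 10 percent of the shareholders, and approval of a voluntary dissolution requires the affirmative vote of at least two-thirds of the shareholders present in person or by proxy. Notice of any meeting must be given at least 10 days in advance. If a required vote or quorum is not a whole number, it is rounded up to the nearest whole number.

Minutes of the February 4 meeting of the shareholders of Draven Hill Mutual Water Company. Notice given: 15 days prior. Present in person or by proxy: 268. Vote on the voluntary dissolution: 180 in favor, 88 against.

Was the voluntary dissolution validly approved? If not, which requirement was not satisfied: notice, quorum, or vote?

Valid — all requirements satisfied.

Notice: 15 days given; 10 required. Satisfied.
Quorum: 10% of 2,667 = 266.70, rounded up to 267; 268 present. Satisfied.
Vote: requires two-thirds of those present (268); 2/3 of 268 = 178.67, rounded up to 179, so 179 needed; 180 in favor. Satisfied.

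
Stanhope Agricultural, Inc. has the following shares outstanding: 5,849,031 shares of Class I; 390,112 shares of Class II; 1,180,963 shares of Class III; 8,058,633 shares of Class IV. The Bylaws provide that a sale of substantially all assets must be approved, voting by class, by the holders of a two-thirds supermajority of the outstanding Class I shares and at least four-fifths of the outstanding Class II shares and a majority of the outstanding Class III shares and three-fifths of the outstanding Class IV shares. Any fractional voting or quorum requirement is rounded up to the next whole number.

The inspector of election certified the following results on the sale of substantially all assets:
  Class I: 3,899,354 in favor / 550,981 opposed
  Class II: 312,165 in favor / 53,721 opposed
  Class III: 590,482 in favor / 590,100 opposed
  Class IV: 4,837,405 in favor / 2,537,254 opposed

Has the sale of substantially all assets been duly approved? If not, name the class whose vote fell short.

Approved — every class gave the required vote.

Class I: 2/3 of 5849031 = 3899354; 3,899,354 required, 3,899,354 in favor — approved.
Class II: 4/5 of 390112 = 312089.60, rounded up to 312090; 312,090 required, 312,165 in favor — approved.
Class III: a majority of 1180963 is 590482; 590,482 required, 590,482 in favor — approved.
Class IV: 3/5 of 8058633 = 4835179.80, rounded up to 4835180; 4,835,180 required, 4,837,405 in favor — approved.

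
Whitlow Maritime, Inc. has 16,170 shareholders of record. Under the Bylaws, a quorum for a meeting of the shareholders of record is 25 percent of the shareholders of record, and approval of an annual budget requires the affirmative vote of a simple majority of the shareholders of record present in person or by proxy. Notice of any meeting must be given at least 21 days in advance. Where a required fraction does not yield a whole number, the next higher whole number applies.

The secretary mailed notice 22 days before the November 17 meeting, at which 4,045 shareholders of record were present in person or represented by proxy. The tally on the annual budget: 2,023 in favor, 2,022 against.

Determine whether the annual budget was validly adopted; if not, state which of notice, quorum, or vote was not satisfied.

Valid — all requirements satisfied.

Notice: 22 days given; 21 required. Satisfied.
Quorum: 25% of 16,170 = 4,042.50, rounded up to 4,043; 4,045 present. Satisfied.
Vote: requires a majority of those present (4,045); a majority of 4045 is 2023, so 2,023 needed; 2,023 in favor. Satisfied.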